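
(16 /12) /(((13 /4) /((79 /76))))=316 /741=0.43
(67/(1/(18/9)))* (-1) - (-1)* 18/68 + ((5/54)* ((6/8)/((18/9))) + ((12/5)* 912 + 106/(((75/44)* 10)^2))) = 2055.46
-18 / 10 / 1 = -1.80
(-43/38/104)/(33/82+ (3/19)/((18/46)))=-5289/391768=-0.01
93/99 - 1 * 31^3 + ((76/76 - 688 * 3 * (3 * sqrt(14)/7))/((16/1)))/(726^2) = -251226015743/8433216 - 43 * sqrt(14)/409948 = -29790.06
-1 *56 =-56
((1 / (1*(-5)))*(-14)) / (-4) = -7 / 10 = -0.70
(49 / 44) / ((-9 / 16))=-196 / 99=-1.98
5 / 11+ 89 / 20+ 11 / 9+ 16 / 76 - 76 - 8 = -2921671 / 37620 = -77.66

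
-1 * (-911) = 911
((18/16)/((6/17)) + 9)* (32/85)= 78/17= 4.59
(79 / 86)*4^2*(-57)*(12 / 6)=-72048 / 43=-1675.53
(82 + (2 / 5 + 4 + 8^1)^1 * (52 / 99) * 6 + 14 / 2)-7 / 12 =28049 / 220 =127.50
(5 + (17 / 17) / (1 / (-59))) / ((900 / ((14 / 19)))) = -21 / 475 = -0.04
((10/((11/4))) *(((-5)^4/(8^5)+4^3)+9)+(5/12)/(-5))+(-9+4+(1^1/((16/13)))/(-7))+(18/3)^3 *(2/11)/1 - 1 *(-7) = 306.60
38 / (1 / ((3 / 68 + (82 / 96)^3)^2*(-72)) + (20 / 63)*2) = 1884106332033597 / 29934068102228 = 62.94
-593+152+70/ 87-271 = -61874/ 87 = -711.20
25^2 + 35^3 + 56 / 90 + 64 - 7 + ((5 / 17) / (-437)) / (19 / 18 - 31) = 7848665157533 / 180190395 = 43557.62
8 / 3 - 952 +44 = -2716 / 3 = -905.33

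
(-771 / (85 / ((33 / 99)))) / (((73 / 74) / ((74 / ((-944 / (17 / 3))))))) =351833 / 258420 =1.36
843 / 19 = 44.37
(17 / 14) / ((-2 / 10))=-6.07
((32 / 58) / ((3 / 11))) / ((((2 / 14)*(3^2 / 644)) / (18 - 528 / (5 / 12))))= -550625152 / 435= -1265804.95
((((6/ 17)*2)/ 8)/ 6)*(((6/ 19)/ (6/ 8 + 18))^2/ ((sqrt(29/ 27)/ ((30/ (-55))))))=-288*sqrt(87)/ 1223564375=-0.00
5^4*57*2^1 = 71250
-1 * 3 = -3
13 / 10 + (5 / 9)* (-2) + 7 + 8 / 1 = 15.19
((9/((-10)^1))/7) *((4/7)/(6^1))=-3/245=-0.01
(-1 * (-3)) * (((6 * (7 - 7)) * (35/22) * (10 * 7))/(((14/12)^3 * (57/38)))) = 0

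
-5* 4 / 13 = -20 / 13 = -1.54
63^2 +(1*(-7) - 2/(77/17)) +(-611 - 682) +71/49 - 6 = 1435900/539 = 2664.01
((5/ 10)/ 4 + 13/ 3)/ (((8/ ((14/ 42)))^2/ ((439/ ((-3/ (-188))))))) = 2207731/ 10368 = 212.94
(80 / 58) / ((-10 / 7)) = -28 / 29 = -0.97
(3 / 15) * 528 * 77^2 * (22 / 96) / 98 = 1464.10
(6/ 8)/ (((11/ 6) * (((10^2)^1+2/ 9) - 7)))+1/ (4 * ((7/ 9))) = 84195/ 258412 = 0.33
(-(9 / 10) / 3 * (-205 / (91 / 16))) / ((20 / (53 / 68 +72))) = 39.35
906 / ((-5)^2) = 906 / 25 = 36.24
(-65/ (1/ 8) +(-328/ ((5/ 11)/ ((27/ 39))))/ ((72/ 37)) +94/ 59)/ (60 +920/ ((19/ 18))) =-56479837/ 67879500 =-0.83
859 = 859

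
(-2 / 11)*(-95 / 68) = 95 / 374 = 0.25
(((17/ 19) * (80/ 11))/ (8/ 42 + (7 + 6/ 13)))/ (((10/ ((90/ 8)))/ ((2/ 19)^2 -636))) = -8718025680/ 14328451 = -608.44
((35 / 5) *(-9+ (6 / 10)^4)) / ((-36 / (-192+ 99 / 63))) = -205282 / 625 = -328.45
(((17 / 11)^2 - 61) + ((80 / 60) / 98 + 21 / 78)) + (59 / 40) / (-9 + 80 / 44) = -42770289259 / 730689960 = -58.53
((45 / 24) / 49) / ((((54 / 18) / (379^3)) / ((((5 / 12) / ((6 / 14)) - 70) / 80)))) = -19326178345 / 32256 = -599149.87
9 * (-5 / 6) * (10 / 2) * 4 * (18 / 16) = -675 / 4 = -168.75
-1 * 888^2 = -788544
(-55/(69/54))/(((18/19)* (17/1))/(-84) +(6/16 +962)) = -1053360/23546549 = -0.04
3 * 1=3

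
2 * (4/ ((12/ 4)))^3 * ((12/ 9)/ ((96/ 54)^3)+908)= 930035/ 216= 4305.72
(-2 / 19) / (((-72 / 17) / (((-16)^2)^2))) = 278528 / 171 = 1628.82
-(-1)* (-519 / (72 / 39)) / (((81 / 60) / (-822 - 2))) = 4632940 / 27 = 171590.37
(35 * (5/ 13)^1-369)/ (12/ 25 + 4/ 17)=-982175/ 1976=-497.05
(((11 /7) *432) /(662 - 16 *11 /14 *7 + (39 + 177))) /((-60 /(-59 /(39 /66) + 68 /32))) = 1006137 /718900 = 1.40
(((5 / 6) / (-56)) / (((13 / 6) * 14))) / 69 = -5 / 703248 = -0.00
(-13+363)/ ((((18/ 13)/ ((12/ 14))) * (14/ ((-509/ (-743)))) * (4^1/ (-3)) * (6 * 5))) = -33085/ 124824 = -0.27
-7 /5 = -1.40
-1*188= -188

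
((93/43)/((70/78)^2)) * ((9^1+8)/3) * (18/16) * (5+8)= 93783339/421400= 222.55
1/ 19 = 0.05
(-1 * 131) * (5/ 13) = -50.38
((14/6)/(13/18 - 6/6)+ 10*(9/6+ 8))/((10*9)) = 433/450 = 0.96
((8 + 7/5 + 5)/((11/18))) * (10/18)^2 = 80/11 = 7.27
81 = 81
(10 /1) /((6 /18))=30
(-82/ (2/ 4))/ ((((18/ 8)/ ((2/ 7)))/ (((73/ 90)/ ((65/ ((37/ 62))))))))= -885928/ 5712525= -0.16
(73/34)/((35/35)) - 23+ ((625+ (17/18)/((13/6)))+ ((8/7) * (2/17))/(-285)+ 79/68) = 1068278443/1763580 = 605.74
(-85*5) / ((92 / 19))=-8075 / 92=-87.77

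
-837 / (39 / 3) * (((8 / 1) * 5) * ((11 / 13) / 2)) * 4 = -736560 / 169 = -4358.34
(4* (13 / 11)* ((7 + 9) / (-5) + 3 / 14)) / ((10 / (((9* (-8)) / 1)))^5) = 29870290944 / 109375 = 273099.80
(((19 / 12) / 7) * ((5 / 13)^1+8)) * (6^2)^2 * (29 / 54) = 120118 / 91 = 1319.98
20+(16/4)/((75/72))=23.84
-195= -195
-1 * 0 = 0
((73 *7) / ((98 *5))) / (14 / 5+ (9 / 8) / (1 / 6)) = 146 / 1337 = 0.11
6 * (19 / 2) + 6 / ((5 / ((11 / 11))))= 291 / 5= 58.20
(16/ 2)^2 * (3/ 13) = 192/ 13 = 14.77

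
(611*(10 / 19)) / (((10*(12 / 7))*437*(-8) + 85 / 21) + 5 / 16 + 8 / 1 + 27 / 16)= -0.01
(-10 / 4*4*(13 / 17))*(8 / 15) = -4.08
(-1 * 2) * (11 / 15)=-22 / 15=-1.47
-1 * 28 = -28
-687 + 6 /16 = -5493 /8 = -686.62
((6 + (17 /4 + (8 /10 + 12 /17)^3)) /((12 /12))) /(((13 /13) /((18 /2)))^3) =9961.68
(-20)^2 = 400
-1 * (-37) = 37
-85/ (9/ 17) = -1445/ 9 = -160.56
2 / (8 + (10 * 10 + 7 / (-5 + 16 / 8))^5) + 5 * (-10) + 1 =-105811819444727 / 2159424886637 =-49.00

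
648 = 648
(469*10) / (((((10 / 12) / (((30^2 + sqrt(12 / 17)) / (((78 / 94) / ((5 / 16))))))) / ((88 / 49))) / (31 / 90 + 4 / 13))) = 7551302*sqrt(51) / 25857 + 377565100 / 169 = 2236198.61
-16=-16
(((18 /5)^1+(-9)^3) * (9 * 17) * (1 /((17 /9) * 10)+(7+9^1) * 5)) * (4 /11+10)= -25321599459 /275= -92078543.49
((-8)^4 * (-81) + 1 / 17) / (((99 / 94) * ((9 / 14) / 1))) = -7422491356 / 15147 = -490030.46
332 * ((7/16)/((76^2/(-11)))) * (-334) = 1067297/11552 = 92.39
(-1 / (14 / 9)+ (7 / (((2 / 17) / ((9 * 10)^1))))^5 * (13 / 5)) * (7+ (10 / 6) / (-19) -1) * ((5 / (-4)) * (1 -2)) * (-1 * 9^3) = -65630382941418543961508655 / 1064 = -61682690734415924775854.00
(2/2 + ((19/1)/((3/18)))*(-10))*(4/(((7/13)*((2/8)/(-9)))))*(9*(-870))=-16695188640/7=-2385026948.57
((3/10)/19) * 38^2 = 114/5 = 22.80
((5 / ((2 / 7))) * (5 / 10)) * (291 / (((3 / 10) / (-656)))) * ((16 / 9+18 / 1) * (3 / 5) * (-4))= 792854720 / 3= 264284906.67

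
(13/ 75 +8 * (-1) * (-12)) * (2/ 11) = 14426/ 825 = 17.49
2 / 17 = 0.12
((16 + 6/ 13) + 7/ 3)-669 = -650.21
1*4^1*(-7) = -28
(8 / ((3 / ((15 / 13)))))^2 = 1600 / 169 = 9.47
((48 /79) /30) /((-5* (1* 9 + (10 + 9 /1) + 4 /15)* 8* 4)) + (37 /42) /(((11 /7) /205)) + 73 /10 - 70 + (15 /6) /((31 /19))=36840840499 /685328160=53.76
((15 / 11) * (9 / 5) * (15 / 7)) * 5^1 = 2025 / 77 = 26.30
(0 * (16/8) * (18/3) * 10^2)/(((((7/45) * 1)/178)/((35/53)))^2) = 0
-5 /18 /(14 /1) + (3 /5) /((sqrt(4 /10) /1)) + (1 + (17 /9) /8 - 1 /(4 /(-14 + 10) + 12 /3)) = 445 /504 + 3 * sqrt(10) /10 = 1.83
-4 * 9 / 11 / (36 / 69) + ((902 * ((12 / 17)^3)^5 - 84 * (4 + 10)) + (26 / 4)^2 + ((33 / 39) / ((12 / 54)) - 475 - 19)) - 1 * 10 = -2677584733856385317388587 / 1637305985463614633596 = -1635.36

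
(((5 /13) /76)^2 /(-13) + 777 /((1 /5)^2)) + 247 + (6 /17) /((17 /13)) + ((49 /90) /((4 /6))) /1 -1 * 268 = 1067485360069693 /55010595120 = 19405.09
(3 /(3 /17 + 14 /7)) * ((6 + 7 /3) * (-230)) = -97750 /37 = -2641.89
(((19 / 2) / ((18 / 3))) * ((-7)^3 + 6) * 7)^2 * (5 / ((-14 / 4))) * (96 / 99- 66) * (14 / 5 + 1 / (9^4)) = 28286973193858141 / 7794468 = 3629108900.55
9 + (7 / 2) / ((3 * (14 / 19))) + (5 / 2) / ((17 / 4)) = 2279 / 204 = 11.17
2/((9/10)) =2.22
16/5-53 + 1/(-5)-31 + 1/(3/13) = -230/3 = -76.67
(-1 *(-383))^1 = 383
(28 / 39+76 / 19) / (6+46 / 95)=2185 / 3003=0.73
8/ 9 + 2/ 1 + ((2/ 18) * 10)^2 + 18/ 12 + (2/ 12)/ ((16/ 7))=14765/ 2592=5.70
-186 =-186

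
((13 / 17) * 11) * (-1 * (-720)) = 102960 / 17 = 6056.47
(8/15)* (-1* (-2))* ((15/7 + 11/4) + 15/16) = 653/105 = 6.22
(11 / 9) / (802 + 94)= 11 / 8064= 0.00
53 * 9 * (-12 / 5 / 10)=-2862 / 25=-114.48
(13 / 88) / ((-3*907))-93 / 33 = -2.82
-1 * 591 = -591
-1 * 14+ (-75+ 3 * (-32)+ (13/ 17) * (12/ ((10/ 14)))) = -14633/ 85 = -172.15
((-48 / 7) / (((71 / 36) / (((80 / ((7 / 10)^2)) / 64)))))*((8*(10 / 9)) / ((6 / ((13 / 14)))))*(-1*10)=20800000 / 170471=122.01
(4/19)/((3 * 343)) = 4/19551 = 0.00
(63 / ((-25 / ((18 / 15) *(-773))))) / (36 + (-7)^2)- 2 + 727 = 7995319 / 10625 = 752.50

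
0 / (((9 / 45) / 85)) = 0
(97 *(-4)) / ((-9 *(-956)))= -97 / 2151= -0.05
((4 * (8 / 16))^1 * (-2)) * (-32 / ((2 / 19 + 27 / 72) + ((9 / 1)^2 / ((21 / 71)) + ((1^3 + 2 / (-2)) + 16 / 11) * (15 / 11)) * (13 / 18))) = 0.64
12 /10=6 /5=1.20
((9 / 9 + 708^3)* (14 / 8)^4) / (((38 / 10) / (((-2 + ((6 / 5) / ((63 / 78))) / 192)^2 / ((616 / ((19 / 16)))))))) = 27829745772117919 / 4152360960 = 6702149.94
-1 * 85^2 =-7225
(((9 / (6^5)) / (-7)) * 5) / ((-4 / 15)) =25 / 8064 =0.00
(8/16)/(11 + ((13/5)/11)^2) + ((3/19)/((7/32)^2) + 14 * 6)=5439205363/62272728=87.34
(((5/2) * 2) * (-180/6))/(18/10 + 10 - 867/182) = -136500/6403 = -21.32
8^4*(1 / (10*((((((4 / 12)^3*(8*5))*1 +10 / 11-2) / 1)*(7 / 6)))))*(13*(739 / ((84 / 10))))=1460878848 / 1421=1028063.93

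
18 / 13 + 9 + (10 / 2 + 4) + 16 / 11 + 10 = 4410 / 143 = 30.84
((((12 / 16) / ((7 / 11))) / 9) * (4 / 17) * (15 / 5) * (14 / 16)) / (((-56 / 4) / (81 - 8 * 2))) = -715 / 1904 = -0.38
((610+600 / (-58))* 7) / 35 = 119.93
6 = 6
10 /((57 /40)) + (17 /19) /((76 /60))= 8365 /1083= 7.72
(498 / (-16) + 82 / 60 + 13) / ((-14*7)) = 2011 / 11760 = 0.17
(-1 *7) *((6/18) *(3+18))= -49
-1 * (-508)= 508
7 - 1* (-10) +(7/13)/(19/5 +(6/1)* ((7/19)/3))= 95916/5603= 17.12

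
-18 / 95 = -0.19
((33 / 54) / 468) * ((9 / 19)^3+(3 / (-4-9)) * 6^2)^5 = -28403423332180920541958653125 / 586211204623543562422383128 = -48.45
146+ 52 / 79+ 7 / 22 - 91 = 55.98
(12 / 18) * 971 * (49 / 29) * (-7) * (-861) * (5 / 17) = 955862110 / 493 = 1938868.38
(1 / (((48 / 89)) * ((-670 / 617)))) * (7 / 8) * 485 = -37285927 / 51456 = -724.62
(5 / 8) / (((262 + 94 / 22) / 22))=0.05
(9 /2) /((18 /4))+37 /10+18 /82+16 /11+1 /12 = 174737 /27060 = 6.46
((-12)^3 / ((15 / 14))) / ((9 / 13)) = -11648 / 5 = -2329.60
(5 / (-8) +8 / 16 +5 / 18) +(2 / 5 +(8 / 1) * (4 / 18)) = 839 / 360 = 2.33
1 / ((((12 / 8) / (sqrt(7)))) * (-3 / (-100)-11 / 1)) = -200 * sqrt(7) / 3291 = -0.16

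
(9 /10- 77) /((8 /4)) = -761 /20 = -38.05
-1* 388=-388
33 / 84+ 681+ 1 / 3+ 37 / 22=631469 / 924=683.41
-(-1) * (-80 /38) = -40 /19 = -2.11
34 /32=17 /16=1.06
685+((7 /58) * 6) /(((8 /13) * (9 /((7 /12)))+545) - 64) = 886676186 /1294415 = 685.00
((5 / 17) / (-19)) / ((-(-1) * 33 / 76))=-20 / 561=-0.04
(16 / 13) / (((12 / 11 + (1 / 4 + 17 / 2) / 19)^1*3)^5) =6533582357282816 / 11594432760780745863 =0.00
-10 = -10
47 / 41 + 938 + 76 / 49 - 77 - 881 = -17.30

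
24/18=4/3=1.33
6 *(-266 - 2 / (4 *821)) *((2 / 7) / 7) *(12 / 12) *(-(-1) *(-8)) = 20965104 / 40229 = 521.14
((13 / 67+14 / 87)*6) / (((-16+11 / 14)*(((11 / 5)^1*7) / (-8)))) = 331040 / 4552449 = 0.07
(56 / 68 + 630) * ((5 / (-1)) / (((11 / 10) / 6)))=-3217200 / 187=-17204.28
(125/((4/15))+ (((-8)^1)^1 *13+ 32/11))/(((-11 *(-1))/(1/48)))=16177/23232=0.70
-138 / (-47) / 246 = 23 / 1927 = 0.01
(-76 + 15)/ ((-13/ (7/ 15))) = 427/ 195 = 2.19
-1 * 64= -64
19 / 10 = 1.90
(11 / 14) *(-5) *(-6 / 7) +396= 19569 / 49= 399.37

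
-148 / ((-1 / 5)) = 740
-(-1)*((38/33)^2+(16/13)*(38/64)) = 58235/28314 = 2.06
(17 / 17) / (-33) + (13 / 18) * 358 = 25594 / 99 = 258.53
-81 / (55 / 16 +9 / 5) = -6480 / 419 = -15.47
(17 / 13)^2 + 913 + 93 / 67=10372979 / 11323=916.10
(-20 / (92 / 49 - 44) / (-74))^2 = 0.00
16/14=8/7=1.14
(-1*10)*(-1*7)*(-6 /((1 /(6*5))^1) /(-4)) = 3150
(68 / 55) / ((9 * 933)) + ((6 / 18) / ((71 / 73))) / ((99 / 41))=1552981 / 10930095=0.14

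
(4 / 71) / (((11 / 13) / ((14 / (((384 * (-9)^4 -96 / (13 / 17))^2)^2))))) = 2599051 / 112318925969301494868769259520000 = 0.00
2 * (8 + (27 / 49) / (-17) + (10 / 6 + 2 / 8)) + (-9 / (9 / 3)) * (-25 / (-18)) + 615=1575874 / 2499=630.60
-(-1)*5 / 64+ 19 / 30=683 / 960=0.71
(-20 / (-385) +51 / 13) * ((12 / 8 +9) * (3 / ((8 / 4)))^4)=966897 / 4576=211.30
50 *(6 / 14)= 150 / 7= 21.43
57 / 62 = 0.92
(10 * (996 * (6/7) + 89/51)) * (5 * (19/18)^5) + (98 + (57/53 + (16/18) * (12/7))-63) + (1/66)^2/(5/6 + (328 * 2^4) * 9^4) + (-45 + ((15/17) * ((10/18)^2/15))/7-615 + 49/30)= 123846932594148855613576753/2234328963204749740560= 55429.14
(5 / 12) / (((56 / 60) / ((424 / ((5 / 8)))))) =2120 / 7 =302.86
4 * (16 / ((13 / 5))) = 320 / 13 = 24.62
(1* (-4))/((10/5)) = -2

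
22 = 22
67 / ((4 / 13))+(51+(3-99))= 691 / 4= 172.75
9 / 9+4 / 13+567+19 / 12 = 88903 / 156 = 569.89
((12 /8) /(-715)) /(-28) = 3 /40040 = 0.00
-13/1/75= -13/75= -0.17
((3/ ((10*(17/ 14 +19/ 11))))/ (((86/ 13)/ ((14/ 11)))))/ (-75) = -637/ 2434875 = -0.00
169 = 169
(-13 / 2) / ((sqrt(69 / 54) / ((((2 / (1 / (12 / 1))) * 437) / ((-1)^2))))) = -8892 * sqrt(46) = -60308.48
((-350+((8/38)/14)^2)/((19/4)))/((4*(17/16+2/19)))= -99058336/6279595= -15.77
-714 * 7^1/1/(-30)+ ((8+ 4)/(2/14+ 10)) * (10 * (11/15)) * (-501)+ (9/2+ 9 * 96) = -2351239/710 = -3311.60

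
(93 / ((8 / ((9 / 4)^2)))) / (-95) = -7533 / 12160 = -0.62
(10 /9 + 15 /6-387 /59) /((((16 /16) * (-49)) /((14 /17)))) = 3131 /63189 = 0.05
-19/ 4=-4.75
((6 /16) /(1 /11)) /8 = 33 /64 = 0.52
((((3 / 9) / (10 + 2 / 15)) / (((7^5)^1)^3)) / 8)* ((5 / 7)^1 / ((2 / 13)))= 325 / 80822487145269632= 0.00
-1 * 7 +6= -1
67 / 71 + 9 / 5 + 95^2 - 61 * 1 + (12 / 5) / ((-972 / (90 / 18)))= 257838359 / 28755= 8966.73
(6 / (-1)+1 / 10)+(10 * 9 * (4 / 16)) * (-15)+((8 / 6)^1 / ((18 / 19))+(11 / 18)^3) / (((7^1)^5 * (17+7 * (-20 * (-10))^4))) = -1884933503750659730441 / 5489031752331566040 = -343.40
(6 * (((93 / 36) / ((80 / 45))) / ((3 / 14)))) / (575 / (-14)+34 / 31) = -47089 / 46264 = -1.02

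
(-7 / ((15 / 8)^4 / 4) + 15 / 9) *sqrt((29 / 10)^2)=-879077 / 506250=-1.74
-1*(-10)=10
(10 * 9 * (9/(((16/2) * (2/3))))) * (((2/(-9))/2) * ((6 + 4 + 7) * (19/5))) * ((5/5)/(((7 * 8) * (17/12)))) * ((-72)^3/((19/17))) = 32122656/7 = 4588950.86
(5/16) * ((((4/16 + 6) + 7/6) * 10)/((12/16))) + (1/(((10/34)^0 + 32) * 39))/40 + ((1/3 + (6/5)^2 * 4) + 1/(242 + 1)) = 64286077/1737450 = 37.00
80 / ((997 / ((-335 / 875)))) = -0.03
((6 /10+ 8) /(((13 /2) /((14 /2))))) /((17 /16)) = 9632 /1105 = 8.72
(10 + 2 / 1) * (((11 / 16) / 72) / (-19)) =-11 / 1824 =-0.01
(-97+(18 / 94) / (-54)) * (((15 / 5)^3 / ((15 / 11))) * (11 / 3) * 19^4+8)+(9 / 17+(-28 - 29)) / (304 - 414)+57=-48398253521441 / 52734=-917780815.44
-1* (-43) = 43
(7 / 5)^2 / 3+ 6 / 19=1381 / 1425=0.97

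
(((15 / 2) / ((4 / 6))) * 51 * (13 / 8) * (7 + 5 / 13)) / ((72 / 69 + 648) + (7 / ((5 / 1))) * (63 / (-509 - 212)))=27184275 / 2562157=10.61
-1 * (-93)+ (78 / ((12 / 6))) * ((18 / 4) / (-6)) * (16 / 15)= 309 / 5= 61.80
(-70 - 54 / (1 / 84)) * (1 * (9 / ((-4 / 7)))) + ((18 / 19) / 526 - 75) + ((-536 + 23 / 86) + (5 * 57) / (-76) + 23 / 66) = 2040159005813 / 28362972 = 71930.37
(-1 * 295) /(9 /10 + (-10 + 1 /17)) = 50150 /1537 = 32.63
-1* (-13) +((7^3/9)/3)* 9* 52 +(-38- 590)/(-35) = 627509/105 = 5976.28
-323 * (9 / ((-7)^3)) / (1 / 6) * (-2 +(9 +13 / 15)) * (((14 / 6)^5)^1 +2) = 1318210804 / 46305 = 28468.00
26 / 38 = 13 / 19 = 0.68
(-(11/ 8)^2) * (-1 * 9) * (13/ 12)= 4719/ 256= 18.43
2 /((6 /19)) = 19 /3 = 6.33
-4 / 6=-2 / 3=-0.67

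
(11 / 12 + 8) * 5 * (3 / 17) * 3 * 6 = 4815 / 34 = 141.62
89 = 89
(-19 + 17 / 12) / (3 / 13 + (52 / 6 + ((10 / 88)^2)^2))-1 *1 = -3870870519 / 1300613687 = -2.98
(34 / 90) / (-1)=-17 / 45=-0.38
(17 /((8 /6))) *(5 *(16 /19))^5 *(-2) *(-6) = 501350400000 /2476099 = 202475.91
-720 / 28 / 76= -45 / 133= -0.34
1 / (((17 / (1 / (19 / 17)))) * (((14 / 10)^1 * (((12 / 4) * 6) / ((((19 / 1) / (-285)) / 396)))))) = -1 / 2844072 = -0.00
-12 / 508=-3 / 127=-0.02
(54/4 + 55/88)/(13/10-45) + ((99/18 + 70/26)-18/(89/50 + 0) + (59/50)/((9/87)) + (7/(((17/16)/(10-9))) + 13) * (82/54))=33443217447/859535300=38.91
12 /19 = 0.63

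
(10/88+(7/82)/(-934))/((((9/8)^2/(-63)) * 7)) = -510176/631851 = -0.81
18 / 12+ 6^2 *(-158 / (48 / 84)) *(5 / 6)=-16587 / 2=-8293.50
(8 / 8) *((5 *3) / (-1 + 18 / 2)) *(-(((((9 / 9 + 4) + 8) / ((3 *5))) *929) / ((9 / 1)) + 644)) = -99017 / 72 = -1375.24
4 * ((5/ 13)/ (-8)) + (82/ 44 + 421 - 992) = -81414/ 143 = -569.33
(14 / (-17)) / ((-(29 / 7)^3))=4802 / 414613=0.01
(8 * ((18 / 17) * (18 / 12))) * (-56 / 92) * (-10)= 30240 / 391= 77.34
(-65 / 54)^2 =4225 / 2916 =1.45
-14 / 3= -4.67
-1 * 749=-749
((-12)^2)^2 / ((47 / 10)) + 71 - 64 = 207689 / 47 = 4418.91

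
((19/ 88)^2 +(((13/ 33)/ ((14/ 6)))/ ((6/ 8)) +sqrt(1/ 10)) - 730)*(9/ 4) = -356013993/ 216832 +9*sqrt(10)/ 40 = -1641.18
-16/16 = -1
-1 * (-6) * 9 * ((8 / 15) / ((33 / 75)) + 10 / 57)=15660 / 209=74.93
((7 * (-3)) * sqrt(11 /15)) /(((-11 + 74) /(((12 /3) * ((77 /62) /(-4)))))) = 77 * sqrt(165) /2790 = 0.35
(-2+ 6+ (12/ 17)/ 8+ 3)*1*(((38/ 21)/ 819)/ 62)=4579/ 18127746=0.00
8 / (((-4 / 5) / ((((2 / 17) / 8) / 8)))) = -5 / 272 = -0.02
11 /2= 5.50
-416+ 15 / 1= -401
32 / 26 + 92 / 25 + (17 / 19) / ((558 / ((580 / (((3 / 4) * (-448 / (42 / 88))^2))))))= 2795405883749 / 569239756800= 4.91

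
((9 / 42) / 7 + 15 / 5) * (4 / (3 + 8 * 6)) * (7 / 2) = 99 / 119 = 0.83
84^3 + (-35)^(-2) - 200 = 725817401 / 1225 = 592504.00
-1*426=-426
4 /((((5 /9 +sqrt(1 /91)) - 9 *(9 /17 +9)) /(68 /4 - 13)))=-1452113208 /7733321585 - 187272 *sqrt(91) /7733321585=-0.19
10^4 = 10000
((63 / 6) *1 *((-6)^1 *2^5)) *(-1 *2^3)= 16128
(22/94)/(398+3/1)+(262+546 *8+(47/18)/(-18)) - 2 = 28259666539/6106428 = 4627.86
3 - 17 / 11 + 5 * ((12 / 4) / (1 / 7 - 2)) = -947 / 143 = -6.62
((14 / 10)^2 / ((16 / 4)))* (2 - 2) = 0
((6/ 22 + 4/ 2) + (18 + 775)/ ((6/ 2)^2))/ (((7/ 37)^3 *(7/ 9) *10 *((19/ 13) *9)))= 2946079786/ 22581405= 130.46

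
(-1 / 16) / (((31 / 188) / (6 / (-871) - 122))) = 46.24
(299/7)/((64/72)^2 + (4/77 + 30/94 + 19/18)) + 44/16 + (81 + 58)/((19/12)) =10846096903/98773172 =109.81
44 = 44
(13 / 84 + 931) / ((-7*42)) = -78217 / 24696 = -3.17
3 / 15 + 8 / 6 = 23 / 15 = 1.53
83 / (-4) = -83 / 4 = -20.75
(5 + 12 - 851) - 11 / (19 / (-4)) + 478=-6720 / 19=-353.68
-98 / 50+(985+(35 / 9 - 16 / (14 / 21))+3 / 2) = 433993 / 450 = 964.43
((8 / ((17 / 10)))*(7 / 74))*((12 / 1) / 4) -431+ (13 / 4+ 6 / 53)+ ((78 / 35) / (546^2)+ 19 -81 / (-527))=-112571601475231 / 276488410380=-407.15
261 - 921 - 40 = -700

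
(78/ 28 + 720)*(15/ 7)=151785/ 98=1548.83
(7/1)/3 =2.33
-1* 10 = -10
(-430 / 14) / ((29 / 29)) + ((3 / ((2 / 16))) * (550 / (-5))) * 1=-18695 / 7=-2670.71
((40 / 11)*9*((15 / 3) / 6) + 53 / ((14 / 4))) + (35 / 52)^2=8925589 / 208208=42.87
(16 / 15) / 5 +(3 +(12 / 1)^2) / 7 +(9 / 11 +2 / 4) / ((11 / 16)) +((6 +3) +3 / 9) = 294611 / 9075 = 32.46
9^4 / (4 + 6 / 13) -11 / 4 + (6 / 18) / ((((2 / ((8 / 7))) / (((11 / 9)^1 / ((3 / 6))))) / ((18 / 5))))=1469.50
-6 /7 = -0.86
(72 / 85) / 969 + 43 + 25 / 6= 7769909 / 164730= 47.17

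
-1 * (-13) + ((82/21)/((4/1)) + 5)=797/42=18.98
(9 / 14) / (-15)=-3 / 70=-0.04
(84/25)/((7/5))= 12/5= 2.40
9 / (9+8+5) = 9 / 22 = 0.41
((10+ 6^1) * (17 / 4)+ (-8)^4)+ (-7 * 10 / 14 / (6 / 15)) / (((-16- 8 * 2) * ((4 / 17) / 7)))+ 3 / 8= 1069055 / 256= 4176.00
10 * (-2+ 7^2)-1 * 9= 461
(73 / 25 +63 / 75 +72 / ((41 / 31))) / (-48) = -29827 / 24600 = -1.21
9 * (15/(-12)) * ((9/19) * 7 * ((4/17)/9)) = -315/323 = -0.98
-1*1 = -1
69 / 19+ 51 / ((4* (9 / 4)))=530 / 57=9.30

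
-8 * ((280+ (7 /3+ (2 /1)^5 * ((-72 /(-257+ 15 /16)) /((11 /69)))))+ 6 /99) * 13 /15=-2349.25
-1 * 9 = -9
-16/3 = -5.33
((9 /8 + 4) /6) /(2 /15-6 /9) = -205 /128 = -1.60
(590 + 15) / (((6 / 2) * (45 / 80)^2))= 154880 / 243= 637.37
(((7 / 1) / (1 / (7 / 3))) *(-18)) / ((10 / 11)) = -323.40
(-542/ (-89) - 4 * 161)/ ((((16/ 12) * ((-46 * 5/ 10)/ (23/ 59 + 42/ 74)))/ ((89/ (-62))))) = -88993245/ 3112958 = -28.59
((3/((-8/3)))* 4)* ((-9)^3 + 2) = 3271.50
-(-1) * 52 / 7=52 / 7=7.43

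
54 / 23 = 2.35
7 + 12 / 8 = 17 / 2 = 8.50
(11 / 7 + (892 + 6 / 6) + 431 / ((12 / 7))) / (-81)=-96263 / 6804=-14.15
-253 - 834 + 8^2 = -1023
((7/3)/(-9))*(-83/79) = 581/2133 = 0.27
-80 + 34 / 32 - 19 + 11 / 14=-97.15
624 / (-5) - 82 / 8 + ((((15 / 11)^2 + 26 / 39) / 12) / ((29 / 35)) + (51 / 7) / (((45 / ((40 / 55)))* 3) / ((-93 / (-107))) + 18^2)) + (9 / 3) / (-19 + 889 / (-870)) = -76967221226234707 / 570413978393490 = -134.93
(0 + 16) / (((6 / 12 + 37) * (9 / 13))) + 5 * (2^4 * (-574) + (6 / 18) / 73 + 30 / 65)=-29413316341 / 640575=-45917.05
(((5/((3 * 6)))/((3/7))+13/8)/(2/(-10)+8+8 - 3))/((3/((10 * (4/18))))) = 12275/93312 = 0.13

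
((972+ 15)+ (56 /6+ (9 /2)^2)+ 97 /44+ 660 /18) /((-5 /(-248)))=575856 /11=52350.55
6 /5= 1.20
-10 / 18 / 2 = -5 / 18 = -0.28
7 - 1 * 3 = 4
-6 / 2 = -3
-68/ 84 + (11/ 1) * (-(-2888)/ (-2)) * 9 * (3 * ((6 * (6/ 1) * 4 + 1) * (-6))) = 373115159.19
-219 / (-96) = 73 / 32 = 2.28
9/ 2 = 4.50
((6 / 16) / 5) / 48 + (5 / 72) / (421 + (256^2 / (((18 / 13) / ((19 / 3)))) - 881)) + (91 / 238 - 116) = -2541365325957 / 21981070720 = -115.62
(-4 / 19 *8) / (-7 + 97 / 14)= 448 / 19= 23.58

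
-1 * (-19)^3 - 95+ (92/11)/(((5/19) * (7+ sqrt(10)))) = 14521016/2145 - 1748 * sqrt(10)/2145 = 6767.13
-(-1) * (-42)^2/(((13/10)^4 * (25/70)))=49392000/28561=1729.35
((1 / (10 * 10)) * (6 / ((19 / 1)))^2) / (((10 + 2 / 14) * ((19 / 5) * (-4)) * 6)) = -21 / 19479560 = -0.00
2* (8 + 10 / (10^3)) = 801 / 50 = 16.02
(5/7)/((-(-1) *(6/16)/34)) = 1360/21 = 64.76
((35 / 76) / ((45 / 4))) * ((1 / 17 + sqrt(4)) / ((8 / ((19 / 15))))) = 0.01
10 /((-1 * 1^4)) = -10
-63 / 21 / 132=-1 / 44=-0.02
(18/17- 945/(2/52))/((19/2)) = -835344/323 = -2586.20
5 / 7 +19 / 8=173 / 56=3.09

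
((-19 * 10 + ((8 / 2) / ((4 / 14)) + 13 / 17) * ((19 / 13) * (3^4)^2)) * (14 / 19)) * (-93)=-2141270502 / 221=-9689006.80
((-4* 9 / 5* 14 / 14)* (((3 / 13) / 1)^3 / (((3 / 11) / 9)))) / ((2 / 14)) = -224532 / 10985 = -20.44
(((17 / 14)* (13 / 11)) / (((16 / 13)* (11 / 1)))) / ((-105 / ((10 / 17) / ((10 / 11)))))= -169 / 258720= -0.00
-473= -473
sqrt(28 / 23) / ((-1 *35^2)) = -2 *sqrt(161) / 28175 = -0.00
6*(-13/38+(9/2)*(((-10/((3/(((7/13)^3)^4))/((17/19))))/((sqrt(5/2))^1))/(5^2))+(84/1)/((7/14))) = 19113/19 - 4235433883506*sqrt(10)/11066590433178475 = 1005.95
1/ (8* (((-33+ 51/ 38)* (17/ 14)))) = -133/ 40902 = -0.00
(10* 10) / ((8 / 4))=50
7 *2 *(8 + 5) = 182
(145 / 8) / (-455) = -29 / 728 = -0.04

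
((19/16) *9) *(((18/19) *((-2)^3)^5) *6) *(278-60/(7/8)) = -2918301696/7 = -416900242.29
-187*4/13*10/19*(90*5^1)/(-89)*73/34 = 7227000/21983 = 328.75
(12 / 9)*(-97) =-388 / 3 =-129.33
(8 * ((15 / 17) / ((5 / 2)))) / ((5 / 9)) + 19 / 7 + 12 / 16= 20341 / 2380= 8.55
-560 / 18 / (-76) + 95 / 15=1153 / 171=6.74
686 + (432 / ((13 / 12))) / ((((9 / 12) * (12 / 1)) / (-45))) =-17002 / 13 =-1307.85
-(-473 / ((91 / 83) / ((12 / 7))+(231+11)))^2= -221942747664 / 58403905561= -3.80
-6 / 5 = -1.20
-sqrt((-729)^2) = -729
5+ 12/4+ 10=18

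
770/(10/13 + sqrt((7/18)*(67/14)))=-3603600/7723 + 780780*sqrt(67)/7723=360.92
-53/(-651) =53/651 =0.08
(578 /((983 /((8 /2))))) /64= 289 /7864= 0.04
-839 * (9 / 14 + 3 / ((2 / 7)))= -65442 / 7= -9348.86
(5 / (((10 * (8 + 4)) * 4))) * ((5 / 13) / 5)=1 / 1248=0.00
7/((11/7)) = 49/11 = 4.45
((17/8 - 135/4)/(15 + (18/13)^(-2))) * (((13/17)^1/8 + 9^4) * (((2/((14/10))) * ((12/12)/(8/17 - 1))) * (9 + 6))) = 152384069475/281624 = 541090.49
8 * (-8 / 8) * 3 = -24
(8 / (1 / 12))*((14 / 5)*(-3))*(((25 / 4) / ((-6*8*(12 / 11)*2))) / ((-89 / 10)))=-1925 / 356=-5.41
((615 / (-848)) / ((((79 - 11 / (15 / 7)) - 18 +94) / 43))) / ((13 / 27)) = -10710225 / 24781952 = -0.43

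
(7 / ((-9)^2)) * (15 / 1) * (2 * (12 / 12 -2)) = -70 / 27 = -2.59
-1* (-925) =925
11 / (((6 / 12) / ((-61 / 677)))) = -1342 / 677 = -1.98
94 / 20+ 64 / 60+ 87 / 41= 9703 / 1230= 7.89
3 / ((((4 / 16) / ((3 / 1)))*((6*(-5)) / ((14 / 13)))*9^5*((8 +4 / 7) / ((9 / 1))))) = -49 / 2132325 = -0.00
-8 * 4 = -32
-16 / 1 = -16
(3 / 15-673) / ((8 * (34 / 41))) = -34481 / 340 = -101.41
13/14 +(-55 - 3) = -799/14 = -57.07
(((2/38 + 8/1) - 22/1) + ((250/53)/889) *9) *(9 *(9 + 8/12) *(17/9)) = -6134524715/2685669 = -2284.17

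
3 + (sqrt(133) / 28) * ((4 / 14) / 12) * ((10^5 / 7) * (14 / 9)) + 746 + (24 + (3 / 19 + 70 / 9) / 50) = 25000 * sqrt(133) / 1323 + 6610507 / 8550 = 991.08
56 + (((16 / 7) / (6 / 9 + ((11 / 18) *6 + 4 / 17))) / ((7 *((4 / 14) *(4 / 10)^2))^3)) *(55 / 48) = 61373407 / 835072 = 73.49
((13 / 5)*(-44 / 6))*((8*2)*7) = -32032 / 15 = -2135.47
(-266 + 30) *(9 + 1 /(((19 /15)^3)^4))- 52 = -4846793399630153836 /2213314919066161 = -2189.83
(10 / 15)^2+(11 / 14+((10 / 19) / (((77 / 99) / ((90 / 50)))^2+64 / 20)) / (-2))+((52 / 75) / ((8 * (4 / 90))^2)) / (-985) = 9614998546553 / 8383557026880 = 1.15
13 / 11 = 1.18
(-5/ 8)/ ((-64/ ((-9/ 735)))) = -3/ 25088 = -0.00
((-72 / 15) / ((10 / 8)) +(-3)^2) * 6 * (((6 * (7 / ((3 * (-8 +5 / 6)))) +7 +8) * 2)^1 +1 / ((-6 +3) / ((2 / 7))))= 140856 / 175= 804.89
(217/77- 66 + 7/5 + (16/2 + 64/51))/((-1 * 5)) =147338/14025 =10.51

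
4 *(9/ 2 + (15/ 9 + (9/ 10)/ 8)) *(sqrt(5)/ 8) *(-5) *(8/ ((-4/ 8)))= 1507 *sqrt(5)/ 6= 561.63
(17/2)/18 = 17/36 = 0.47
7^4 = 2401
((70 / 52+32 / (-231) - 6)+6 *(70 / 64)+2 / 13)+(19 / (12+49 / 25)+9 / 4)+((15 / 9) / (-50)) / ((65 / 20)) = 463215559 / 83843760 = 5.52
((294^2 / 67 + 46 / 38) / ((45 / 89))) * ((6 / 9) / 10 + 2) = 181412527 / 34371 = 5278.07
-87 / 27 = -29 / 9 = -3.22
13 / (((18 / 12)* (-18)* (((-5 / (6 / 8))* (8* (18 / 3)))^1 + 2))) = 13 / 8586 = 0.00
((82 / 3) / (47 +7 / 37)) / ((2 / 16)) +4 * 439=4611100 / 2619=1760.63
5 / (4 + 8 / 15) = 75 / 68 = 1.10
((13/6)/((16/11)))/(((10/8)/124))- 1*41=3203/30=106.77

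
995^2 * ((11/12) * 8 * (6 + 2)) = 174244400/3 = 58081466.67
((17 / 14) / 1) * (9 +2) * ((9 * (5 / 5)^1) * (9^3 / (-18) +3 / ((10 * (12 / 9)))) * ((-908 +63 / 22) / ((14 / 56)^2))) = 4908215979 / 70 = 70117371.13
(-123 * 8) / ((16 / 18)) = -1107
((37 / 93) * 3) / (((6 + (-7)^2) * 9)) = 37 / 15345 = 0.00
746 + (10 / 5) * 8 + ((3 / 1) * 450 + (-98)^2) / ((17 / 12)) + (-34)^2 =164054 / 17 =9650.24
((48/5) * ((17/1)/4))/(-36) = -1.13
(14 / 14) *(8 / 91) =8 / 91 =0.09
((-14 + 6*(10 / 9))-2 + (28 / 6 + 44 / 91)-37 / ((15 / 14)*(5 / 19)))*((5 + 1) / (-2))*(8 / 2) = 1624.92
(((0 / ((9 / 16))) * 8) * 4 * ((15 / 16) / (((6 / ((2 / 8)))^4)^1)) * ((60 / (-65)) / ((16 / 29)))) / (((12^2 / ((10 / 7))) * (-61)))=0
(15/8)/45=1/24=0.04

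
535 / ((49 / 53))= 28355 / 49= 578.67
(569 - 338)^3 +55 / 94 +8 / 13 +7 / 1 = 15062859823 / 1222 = 12326399.20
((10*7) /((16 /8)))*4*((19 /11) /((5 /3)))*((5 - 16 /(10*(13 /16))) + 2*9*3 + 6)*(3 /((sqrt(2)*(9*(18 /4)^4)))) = 17436832*sqrt(2) /4691115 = 5.26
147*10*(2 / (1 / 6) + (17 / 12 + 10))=68845 / 2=34422.50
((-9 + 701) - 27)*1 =665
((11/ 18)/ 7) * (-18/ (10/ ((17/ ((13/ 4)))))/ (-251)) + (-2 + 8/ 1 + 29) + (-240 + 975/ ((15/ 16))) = 95361549/ 114205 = 835.00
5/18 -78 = -77.72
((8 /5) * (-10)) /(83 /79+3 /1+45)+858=3323486 /3875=857.67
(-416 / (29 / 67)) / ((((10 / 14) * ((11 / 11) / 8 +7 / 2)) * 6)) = -780416 / 12615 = -61.86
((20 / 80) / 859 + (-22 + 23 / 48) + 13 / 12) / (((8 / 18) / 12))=-7584003 / 13744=-551.80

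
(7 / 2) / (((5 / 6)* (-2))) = -21 / 10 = -2.10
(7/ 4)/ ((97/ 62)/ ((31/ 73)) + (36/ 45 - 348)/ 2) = -33635/ 3265782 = -0.01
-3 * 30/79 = -1.14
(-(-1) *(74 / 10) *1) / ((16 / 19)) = 8.79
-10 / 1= -10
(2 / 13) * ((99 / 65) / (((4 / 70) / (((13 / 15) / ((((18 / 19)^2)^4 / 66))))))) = 14385077895727 / 39794302080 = 361.49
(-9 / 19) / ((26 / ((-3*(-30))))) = -405 / 247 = -1.64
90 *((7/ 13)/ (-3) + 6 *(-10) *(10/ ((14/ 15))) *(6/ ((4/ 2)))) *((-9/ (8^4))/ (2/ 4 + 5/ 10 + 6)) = 54.49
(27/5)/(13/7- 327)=-189/11380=-0.02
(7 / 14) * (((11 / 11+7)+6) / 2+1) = 4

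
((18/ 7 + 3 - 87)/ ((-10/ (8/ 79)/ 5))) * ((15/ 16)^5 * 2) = 216421875/ 36241408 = 5.97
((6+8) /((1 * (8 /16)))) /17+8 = 164 /17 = 9.65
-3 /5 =-0.60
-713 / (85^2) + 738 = 5331337 / 7225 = 737.90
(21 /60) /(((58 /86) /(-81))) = -42.04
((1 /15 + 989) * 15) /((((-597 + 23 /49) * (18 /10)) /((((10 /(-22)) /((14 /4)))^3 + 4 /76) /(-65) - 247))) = 1033056988070524 /302701363965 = 3412.79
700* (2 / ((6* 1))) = 700 / 3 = 233.33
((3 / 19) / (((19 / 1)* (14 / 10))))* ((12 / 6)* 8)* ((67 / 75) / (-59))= -1072 / 745465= -0.00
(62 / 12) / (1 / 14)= 217 / 3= 72.33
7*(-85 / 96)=-595 / 96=-6.20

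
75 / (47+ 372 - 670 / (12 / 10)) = -225 / 418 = -0.54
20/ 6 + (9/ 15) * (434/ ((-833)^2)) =4956908/ 1486905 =3.33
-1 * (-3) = 3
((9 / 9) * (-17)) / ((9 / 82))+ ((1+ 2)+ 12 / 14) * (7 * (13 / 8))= -7993 / 72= -111.01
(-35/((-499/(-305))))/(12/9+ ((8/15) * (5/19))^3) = -282419325/17638652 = -16.01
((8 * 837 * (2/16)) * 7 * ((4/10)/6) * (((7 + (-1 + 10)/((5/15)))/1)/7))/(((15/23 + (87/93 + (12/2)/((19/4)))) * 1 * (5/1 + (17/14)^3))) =29385231204/299836025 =98.00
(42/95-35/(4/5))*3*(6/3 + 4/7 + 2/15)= -166921/475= -351.41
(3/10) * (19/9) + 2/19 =421/570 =0.74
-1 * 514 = -514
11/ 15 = 0.73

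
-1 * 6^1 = -6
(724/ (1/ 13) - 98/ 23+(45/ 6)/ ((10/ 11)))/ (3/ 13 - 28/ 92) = -11261523/ 88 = -127971.85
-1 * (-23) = 23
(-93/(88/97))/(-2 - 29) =291/88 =3.31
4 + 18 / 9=6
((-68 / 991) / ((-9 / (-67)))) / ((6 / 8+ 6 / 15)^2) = -1822400 / 4718151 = -0.39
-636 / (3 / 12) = -2544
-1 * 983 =-983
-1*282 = -282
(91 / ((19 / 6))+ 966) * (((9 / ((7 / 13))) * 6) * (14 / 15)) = 1769040 / 19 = 93107.37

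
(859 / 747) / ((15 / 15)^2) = 859 / 747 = 1.15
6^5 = 7776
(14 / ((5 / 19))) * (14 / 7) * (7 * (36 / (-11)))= -134064 / 55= -2437.53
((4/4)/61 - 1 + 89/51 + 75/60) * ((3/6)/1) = 25031/24888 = 1.01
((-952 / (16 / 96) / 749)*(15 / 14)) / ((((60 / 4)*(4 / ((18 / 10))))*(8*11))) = -459 / 164780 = -0.00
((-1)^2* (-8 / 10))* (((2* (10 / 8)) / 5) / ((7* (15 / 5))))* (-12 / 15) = 8 / 525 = 0.02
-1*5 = -5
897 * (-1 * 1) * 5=-4485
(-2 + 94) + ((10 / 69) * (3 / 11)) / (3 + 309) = 3631061 / 39468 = 92.00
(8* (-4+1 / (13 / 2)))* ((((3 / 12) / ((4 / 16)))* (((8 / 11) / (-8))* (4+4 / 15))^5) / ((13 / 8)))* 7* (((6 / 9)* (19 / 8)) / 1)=4569845202944 / 2480205531375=1.84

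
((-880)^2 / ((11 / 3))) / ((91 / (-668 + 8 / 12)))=-1548800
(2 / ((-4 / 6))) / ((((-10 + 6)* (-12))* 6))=-1 / 96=-0.01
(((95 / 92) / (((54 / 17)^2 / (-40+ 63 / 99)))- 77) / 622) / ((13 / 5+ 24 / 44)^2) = -65756459725 / 4994108091936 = -0.01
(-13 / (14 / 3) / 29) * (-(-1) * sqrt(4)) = -39 / 203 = -0.19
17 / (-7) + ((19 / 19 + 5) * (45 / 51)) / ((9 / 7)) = 201 / 119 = 1.69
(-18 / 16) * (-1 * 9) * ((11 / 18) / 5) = 99 / 80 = 1.24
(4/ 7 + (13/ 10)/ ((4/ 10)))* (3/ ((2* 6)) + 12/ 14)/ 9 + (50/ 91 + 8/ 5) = 1201429/ 458640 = 2.62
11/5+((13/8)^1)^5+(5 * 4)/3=20.20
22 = 22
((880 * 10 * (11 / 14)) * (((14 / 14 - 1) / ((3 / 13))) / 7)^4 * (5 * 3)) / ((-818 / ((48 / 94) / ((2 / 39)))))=0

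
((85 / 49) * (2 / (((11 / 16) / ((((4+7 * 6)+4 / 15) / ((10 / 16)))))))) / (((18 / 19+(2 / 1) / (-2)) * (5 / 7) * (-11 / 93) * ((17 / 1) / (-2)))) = -209288192 / 21175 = -9883.74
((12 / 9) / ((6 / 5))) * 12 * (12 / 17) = 160 / 17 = 9.41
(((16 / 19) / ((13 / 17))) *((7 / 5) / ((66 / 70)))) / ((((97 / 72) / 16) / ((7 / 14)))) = 2558976 / 263549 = 9.71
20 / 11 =1.82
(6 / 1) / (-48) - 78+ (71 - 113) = -961 / 8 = -120.12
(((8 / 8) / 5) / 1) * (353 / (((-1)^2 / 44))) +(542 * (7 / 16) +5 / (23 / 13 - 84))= 3343.46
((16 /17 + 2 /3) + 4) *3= 286 /17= 16.82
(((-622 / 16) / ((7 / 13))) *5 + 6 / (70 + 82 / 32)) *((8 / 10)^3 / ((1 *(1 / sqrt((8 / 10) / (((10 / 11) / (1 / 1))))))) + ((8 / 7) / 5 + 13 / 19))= -4747597691 / 14411880-62571304 *sqrt(22) / 1693125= -502.76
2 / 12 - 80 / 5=-95 / 6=-15.83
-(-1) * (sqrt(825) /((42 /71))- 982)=-982 + 355 * sqrt(33) /42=-933.44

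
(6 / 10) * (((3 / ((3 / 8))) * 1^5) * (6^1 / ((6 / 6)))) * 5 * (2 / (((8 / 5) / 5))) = 900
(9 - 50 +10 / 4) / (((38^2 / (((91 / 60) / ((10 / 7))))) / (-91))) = 4463459 / 1732800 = 2.58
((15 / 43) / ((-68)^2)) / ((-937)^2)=15 / 174568332208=0.00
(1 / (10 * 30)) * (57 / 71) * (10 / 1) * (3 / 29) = 0.00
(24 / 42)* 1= 0.57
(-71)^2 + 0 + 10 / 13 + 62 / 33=2163725 / 429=5043.65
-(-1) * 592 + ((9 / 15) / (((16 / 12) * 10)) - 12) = 116009 / 200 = 580.04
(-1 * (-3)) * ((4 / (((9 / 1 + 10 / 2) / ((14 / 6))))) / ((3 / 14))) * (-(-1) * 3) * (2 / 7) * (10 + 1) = 88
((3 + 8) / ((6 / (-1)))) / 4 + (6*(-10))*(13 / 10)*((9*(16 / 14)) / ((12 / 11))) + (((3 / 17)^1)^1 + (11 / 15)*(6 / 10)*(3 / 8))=-735.55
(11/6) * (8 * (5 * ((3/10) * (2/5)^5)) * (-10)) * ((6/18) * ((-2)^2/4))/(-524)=352/245625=0.00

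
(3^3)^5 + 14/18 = 129140170/9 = 14348907.78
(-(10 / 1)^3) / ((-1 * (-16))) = -62.50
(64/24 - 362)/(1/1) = -1078/3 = -359.33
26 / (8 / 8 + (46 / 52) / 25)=16900 / 673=25.11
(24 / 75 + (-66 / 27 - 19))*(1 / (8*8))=-4753 / 14400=-0.33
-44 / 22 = -2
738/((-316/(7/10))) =-2583/1580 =-1.63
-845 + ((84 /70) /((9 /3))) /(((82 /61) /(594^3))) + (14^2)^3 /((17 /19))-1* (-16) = 246663867263 /3485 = 70778728.05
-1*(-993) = 993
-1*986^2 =-972196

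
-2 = -2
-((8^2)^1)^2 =-4096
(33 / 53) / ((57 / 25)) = 275 / 1007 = 0.27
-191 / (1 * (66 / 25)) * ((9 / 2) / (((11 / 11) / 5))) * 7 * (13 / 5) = -1303575 / 44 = -29626.70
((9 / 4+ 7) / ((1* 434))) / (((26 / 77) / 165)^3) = 10839960313875 / 4358848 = 2486886.52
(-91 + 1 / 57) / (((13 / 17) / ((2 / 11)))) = -21.63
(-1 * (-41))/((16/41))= 1681/16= 105.06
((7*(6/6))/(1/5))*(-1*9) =-315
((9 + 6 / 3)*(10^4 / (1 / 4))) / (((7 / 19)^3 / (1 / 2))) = 4399358.60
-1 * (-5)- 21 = -16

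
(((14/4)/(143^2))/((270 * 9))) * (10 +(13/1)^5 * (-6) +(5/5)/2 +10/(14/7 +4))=-18713065/119258568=-0.16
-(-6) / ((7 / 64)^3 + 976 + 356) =1572864 / 349176151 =0.00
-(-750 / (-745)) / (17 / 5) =-750 / 2533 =-0.30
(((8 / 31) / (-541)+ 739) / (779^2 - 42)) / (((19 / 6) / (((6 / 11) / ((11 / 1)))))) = 446175396 / 23396063240671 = 0.00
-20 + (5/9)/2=-355/18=-19.72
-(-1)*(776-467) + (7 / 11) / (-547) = 1859246 / 6017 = 309.00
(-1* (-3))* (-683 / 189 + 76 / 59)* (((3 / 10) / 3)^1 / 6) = -25933 / 223020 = -0.12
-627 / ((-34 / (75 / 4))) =47025 / 136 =345.77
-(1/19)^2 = -1/361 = -0.00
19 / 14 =1.36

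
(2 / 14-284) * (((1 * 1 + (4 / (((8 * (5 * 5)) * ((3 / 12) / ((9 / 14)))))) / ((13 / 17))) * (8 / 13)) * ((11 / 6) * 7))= -2392.51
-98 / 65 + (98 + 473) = 37017 / 65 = 569.49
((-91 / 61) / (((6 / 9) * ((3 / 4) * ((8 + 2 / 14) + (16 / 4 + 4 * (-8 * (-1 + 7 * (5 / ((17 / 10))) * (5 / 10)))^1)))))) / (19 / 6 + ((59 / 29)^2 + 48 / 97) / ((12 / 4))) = 3533589332 / 1591738540657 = 0.00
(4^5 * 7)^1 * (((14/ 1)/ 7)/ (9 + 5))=1024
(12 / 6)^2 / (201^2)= 4 / 40401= 0.00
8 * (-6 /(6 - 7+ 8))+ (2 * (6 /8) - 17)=-313 /14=-22.36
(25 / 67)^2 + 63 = 283432 / 4489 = 63.14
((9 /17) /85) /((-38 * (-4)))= 9 /219640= 0.00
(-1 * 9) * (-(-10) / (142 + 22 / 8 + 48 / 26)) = -520 / 847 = -0.61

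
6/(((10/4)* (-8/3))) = -9/10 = -0.90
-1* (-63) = 63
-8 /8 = -1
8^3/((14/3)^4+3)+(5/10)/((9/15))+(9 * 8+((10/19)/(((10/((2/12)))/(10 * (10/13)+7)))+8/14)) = 14960392385/200524233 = 74.61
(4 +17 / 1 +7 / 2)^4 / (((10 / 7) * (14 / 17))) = 98001617 / 320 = 306255.05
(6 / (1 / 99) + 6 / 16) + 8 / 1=4819 / 8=602.38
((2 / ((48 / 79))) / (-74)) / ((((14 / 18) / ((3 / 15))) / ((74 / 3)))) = -79 / 280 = -0.28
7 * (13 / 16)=91 / 16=5.69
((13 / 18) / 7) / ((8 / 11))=143 / 1008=0.14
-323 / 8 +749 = 5669 / 8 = 708.62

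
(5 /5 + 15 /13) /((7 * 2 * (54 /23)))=23 /351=0.07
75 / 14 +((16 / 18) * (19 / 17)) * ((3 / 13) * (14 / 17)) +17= 3557615 / 157794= 22.55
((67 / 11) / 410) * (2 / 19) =67 / 42845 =0.00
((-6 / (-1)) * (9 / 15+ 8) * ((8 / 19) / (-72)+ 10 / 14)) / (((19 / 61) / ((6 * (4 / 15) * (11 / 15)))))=391477504 / 2842875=137.70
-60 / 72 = -5 / 6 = -0.83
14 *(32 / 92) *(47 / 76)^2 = 15463 / 8303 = 1.86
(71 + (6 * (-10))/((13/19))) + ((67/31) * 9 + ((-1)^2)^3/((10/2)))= 5963/2015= 2.96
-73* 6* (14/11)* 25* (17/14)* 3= -558450/11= -50768.18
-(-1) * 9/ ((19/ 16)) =144/ 19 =7.58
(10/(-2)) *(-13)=65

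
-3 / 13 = -0.23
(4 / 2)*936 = 1872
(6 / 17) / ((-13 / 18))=-108 / 221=-0.49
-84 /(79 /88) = -7392 /79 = -93.57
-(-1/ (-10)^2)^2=-1/ 10000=-0.00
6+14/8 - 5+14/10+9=263/20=13.15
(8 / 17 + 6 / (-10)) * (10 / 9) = -22 / 153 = -0.14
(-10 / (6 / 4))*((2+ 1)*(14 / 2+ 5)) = -240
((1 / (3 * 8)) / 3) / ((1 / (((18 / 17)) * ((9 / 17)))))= 9 / 1156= 0.01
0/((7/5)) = 0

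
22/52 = 11/26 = 0.42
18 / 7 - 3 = -3 / 7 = -0.43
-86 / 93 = -0.92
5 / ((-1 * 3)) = -5 / 3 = -1.67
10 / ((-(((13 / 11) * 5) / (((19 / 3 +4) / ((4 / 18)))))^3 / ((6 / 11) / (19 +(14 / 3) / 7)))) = -875944773 / 6481150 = -135.15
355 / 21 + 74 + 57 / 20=39377 / 420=93.75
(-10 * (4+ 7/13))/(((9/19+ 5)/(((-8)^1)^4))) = -33961.66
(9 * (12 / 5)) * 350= 7560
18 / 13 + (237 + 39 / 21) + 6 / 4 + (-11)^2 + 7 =67293 / 182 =369.74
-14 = -14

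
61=61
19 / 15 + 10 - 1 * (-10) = 319 / 15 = 21.27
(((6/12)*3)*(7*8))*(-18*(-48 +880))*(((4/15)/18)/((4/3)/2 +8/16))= -79872/5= -15974.40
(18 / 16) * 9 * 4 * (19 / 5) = 1539 / 10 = 153.90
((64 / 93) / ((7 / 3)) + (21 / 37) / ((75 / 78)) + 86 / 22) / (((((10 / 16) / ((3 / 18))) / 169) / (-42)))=-14311835304 / 1577125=-9074.64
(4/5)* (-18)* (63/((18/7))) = -1764/5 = -352.80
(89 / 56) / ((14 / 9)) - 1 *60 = -46239 / 784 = -58.98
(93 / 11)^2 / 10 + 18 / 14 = 71433 / 8470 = 8.43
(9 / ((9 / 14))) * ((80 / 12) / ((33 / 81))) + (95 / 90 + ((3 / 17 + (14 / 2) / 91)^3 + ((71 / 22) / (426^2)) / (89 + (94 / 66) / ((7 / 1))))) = 2878651270244869099 / 12507025832441712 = 230.16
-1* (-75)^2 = -5625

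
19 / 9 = 2.11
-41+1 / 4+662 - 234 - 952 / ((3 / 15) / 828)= -15763571 / 4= -3940892.75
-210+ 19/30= -6281/30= -209.37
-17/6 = -2.83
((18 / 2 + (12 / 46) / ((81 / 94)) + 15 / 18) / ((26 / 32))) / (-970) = -0.01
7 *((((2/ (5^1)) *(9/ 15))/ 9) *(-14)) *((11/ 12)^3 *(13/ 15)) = -847847/ 486000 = -1.74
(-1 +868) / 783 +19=5248 / 261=20.11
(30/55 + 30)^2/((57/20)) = 752640/2299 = 327.38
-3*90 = -270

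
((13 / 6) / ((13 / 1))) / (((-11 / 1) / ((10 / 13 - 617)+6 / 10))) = 9.33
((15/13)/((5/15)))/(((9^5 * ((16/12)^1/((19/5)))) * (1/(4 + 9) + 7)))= 19/804816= 0.00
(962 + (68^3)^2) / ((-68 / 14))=-346036192551 / 17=-20355070150.06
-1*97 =-97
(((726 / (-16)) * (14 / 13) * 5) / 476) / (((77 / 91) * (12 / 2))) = -55 / 544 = -0.10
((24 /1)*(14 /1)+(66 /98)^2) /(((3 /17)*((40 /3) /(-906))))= -129551.44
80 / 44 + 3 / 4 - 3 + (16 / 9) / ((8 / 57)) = 1615 / 132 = 12.23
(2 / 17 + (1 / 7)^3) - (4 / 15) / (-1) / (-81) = 830821 / 7084665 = 0.12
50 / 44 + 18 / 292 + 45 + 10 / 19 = 712873 / 15257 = 46.72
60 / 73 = 0.82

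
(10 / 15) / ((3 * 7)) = 2 / 63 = 0.03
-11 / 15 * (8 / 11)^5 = -32768 / 219615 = -0.15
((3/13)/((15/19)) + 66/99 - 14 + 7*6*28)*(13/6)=226777/90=2519.74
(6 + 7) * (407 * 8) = 42328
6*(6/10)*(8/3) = 48/5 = 9.60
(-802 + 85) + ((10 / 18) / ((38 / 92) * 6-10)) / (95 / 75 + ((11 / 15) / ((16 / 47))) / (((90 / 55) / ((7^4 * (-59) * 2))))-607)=-100091550328197 / 139597699241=-717.00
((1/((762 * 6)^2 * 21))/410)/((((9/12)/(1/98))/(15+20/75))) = 229/198423996699600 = 0.00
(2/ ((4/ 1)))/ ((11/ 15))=15/ 22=0.68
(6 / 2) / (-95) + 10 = 947 / 95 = 9.97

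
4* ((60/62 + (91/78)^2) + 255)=287179/279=1029.32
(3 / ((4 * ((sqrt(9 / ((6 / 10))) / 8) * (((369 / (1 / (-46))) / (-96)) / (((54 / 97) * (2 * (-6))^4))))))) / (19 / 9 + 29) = 13436928 * sqrt(15) / 16007425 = 3.25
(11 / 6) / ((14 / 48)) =44 / 7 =6.29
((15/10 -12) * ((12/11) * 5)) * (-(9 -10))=-630/11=-57.27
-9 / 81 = -1 / 9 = -0.11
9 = 9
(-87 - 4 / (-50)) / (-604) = 2173 / 15100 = 0.14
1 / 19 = 0.05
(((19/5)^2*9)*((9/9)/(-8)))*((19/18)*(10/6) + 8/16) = -22021/600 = -36.70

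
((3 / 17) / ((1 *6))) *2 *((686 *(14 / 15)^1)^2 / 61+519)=99360091 / 233325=425.84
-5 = -5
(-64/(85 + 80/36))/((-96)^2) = -1/12560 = -0.00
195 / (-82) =-195 / 82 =-2.38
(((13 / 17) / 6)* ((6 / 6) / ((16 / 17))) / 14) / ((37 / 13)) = 169 / 49728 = 0.00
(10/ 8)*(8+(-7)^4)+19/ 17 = 204841/ 68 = 3012.37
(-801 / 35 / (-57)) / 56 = 267 / 37240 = 0.01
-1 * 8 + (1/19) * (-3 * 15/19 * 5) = -3113/361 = -8.62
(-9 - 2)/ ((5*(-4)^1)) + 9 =9.55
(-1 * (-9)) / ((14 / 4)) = 18 / 7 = 2.57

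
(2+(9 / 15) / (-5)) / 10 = 47 / 250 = 0.19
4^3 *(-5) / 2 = -160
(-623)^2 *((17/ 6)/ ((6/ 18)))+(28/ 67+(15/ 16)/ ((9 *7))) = 74269270151/ 22512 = 3299096.93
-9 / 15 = -3 / 5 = -0.60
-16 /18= -8 /9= -0.89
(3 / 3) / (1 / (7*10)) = 70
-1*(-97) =97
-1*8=-8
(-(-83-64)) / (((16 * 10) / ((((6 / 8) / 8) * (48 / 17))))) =1323 / 5440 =0.24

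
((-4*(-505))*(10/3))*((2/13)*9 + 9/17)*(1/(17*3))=949400/3757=252.70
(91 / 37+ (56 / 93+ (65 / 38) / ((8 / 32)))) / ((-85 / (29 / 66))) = -3755471 / 73355238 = -0.05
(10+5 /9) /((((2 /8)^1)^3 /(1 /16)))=380 /9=42.22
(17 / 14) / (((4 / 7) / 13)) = 221 / 8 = 27.62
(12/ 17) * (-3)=-36/ 17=-2.12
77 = 77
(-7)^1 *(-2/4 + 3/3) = -7/2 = -3.50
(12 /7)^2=144 /49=2.94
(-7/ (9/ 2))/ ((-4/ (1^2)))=0.39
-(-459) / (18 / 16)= 408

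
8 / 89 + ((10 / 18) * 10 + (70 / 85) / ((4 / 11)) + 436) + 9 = 12334555 / 27234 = 452.91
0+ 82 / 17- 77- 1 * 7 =-1346 / 17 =-79.18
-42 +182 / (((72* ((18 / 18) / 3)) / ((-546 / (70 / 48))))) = -14406 / 5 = -2881.20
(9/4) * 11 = 99/4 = 24.75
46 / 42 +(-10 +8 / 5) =-767 / 105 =-7.30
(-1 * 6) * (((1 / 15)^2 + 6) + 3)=-4052 / 75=-54.03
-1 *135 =-135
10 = 10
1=1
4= 4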